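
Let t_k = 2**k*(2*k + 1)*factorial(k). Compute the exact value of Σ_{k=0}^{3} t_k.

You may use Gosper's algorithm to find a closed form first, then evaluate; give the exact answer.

The ratio is 2*(k + 1)*(2*k + 3)/(2*k + 1).
Take A(k)=2*k + 2, B(k)=1, C(k)=k + 1/2.
Set up (2*k + 2)·f(k+1) − (1)·f(k) − (k + 1/2) = 0.
From deg A=1, deg B=0, deg C=1: d=0.
A polynomial solution: f(k) = 1/2.
R(k) = B(k−1)·f(k)/C(k) = 1/(2*k + 1); s_k = R·t_k = 2**k*factorial(k).
Δs = 2**k*(2*k + 1)*factorial(k), as required.
Sum = s_(4) − s_(0); s_(4) = 384, s_(0) = 1 ⇒ 383.

Σ = 383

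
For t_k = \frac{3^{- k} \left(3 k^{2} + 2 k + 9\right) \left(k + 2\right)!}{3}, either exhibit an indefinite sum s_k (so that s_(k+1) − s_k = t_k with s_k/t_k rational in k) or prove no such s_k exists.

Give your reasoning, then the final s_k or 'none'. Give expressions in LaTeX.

Step 1: r(k) = (k + 3)*(2*k + 3*(k + 1)**2 + 11)/(3*(3*k**2 + 2*k + 9)).
A = k/3 + 1, B = 1, C = k**2 + 2*k/3 + 3.
Set up (k/3 + 1)·f(k+1) − (1)·f(k) − (k**2 + 2*k/3 + 3) = 0.
Bound: deg f ≤ 1.
A polynomial solution: f(k) = 3*k - 1.
Then R = B(k−1)f/C = 3*(3*k - 1)/(3*k**2 + 2*k + 9), so s_k = R(k)·t_k = (3*k - 1)*factorial(k + 2)/3**k.
Check: Δs_k = (3*k**2 + 2*k + 9)*factorial(k + 2)/(3*3**k). ✓

s_k = 3^{- k} \left(3 k - 1\right) \left(k + 2\right)!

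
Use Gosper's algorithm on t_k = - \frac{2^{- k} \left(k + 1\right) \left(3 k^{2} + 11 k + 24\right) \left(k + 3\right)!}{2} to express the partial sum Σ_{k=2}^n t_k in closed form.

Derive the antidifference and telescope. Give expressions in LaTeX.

Ratio r(k) = (k + 2)*(k + 4)*(11*k + 3*(k + 1)**2 + 35)/(2*(k + 1)*(3*k**2 + 11*k + 24)).
So A=k/2 + 2 and B=1, with C=k**3 + 14*k**2/3 + 35*k/3 + 8.
f must satisfy (k/2 + 2)·f(k+1) − (1)·f(k) = k**3 + 14*k**2/3 + 35*k/3 + 8.
Degrees (1,0,3) ⇒ d ≤ 2.
Match coefficients ⇒ f(k) = 2*(3*k**2 + 2*k + 2)/3.
Get s_k = R·t_k = -(3*k**2 + 2*k + 2)*factorial(k + 3)/2**k with R(k) = B(k−1)f(k)/C(k) = 2*(3*k**2 + 2*k + 2)/((k + 1)*(3*k**2 + 11*k + 24)).
Δs = -(k + 1)*(3*k**2 + 11*k + 24)*factorial(k + 3)/(2*2**k), as required.
Σ_(k=2)^n t_k = s_(n+1) − s_(2) = (-2**(-n - 1)*(3*n**2 + 8*n + 7)*factorial(n + 4)) − (-540), i.e. (1080*2**n - 3*n**6*factorial(n) - 38*n**5*factorial(n) - 192*n**4*factorial(n) - 500*n**3*factorial(n) - 717*n**2*factorial(n) - 542*n*factorial(n) - 168*factorial(n))/(2*2**n).

S(n) = \frac{2^{- n} \left(1080 \cdot 2^{n} - 3 n^{6} n! - 38 n^{5} n! - 192 n^{4} n! - 500 n^{3} n! - 717 n^{2} n! - 542 n n! - 168 n!\right)}{2}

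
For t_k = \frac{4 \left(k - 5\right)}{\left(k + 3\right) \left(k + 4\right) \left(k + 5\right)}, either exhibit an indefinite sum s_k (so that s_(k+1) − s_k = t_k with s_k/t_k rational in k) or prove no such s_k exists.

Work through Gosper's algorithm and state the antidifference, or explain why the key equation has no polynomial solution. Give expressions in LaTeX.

s_k = \frac{k \left(- k - 19\right)}{3 \left(k + 3\right) \left(k + 4\right)}

Compute t_(k+1)/t_k: get (k - 4)*(k + 3)/((k - 5)*(k + 6)).
A = k + 3, B = k + 6, C = k - 5.
Solve (k + 3)·f(k+1) − (k + 5)·f(k) = k - 5.
From deg A=1, deg B=1, deg C=1: d=2.
A polynomial solution: f(k) = -k*(k + 19)/12.
Then R = B(k−1)f/C = -k*(k + 5)*(k + 19)/(12*(k - 5)), so s_k = R(k)·t_k = k*(-k - 19)/(3*(k + 3)*(k + 4)).
Δs = 4*(k - 5)/(k**3 + 12*k**2 + 47*k + 60), as required.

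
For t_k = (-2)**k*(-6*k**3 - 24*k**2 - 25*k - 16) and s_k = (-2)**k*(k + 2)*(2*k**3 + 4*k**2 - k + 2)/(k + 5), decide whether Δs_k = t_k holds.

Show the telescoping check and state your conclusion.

s_(k+1) = (-2)**(k + 1)*(k + 3)*(-k + 2*(k + 1)**3 + 4*(k + 1)**2 + 1)/(k + 6)
s_(k+1) − s_k = (-2)**k*(-6*k**5 - 72*k**4 - 301*k**3 - 564*k**2 - 506*k - 234)/(k**2 + 11*k + 30)
(s_(k+1) − s_k) − t_k = (-2)**k*(18*k**4 + 168*k**3 + 447*k**2 + 420*k + 246)/(k**2 + 11*k + 30)

Invalid: residual (-2)**k*(18*k**4 + 168*k**3 + 447*k**2 + 420*k + 246)/(k**2 + 11*k + 30) ≠ 0.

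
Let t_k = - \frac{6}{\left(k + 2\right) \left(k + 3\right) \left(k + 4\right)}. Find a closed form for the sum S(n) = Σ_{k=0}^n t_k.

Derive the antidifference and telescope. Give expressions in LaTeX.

Compute t_(k+1)/t_k: get (k + 2)/(k + 5).
Factor: A=k + 2; B=k + 5; C=1.
f must satisfy (k + 2)·f(k+1) − (k + 4)·f(k) = 1.
deg f ≤ 2 (via 1,1,0).
Solve for f: f(k) = k*(k + 5)/12 (degree 2 ≤ 2).
So s_k = (B(k−1)f/C)·t_k = (k*(k + 4)*(k + 5)/12)·t_k = k*(-k - 5)/(2*(k + 2)*(k + 3)).
Check: Δs_k = -6/(k**3 + 9*k**2 + 26*k + 24). ✓
Evaluate: s_(n+1) = (-n**2 - 7*n - 6)/(2*(n**2 + 7*n + 12)); subtract s_(0) = 0 ⇒ S(n) = (-n**2 - 7*n - 6)/(2*(n**2 + 7*n + 12)).

S(n) = \frac{- n^{2} - 7 n - 6}{2 \left(n^{2} + 7 n + 12\right)}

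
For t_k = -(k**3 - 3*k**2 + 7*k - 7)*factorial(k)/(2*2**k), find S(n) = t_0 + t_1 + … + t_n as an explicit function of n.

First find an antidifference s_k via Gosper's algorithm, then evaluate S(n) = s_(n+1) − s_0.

S(n) = 2**(-n - 1)*(2**(n + 3) - n**3*factorial(n) + n**2*factorial(n) + n*factorial(n) - factorial(n))

r(k) = (k**4 + k**3 + 4*k**2 + 2*k - 2)/(2*(k**3 - 3*k**2 + 7*k - 7)) after simplifying.
Normal form (A,B,C) = (k/2 + 1/2, 1, k**3 - 3*k**2 + 7*k - 7).
Need (k/2 + 1/2)·f(k+1) − (1)·f(k) = k**3 - 3*k**2 + 7*k - 7.
Degrees (1,0,3) ⇒ d ≤ 2.
Coefficient equations give f(k) = 2*(k - 2)**2.
Get s_k = R·t_k = -(k - 2)**2*factorial(k)/2**k with R(k) = B(k−1)f(k)/C(k) = 2*(k - 2)**2/(k**3 - 3*k**2 + 7*k - 7).
Verify: -(k**3 - 3*k**2 + 7*k - 7)*factorial(k)/(2*2**k) matches t_k.
Telescope: S(n) = s_(n+1) − s_(0) = -2**(-n - 1)*(n - 1)**2*factorial(n + 1) − (-4) = 2**(-n - 1)*(2**(n + 3) - n**3*factorial(n) + n**2*factorial(n) + n*factorial(n) - factorial(n)).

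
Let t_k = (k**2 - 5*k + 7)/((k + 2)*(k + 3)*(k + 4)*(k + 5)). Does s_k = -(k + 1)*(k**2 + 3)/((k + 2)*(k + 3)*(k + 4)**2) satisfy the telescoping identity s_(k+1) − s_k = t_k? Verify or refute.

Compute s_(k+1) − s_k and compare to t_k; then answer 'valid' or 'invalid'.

Invalid: residual 3*(-2*k**3 - 4*k**2 + 10*k - 43)/(k**6 + 23*k**5 + 217*k**4 + 1073*k**3 + 2926*k**2 + 4160*k + 2400) ≠ 0.

s_(k+1) = -(k + 2)*((k + 1)**2 + 3)/((k + 3)*(k + 4)*(k + 5)**2)
s_(k+1) − s_k = ((k + 1)*(k + 5)**2*(k**2 + 3) - (k + 2)**2*(k + 4)*((k + 1)**2 + 3))/((k + 2)*(k + 3)*(k + 4)**2*(k + 5)**2)
(s_(k+1) − s_k) − t_k = 3*(-2*k**3 - 4*k**2 + 10*k - 43)/(k**6 + 23*k**5 + 217*k**4 + 1073*k**3 + 2926*k**2 + 4160*k + 2400)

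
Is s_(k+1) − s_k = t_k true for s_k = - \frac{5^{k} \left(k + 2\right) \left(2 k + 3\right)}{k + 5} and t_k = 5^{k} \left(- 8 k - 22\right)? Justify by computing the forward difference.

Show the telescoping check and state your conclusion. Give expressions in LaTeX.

Invalid: residual \frac{5^{k} \left(24 k^{2} + 180 k + 321\right)}{k^{2} + 11 k + 30} ≠ 0.

s_(k+1) = -5**(k + 1)*(k + 3)*(2*k + 5)/(k + 6)
s_(k+1) − s_k = 5**k*(-8*k**3 - 86*k**2 - 302*k - 339)/(k**2 + 11*k + 30)
(s_(k+1) − s_k) − t_k = 5**k*(24*k**2 + 180*k + 321)/(k**2 + 11*k + 30)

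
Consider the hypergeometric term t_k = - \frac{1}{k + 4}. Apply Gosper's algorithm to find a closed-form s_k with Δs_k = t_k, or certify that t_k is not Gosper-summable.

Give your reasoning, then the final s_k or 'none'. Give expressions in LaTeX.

Ratio r(k) = (k + 4)/(k + 5).
Factor: A=k + 4; B=k + 5; C=1.
f must satisfy (k + 4)·f(k+1) − (k + 4)·f(k) = 1.
Bound: deg f ≤ 0.
Write f(k) = c0. Then LHS − RHS = -1, requiring -1 = 0: contradictory. No certificate.

not Gosper-summable; s_k does not exist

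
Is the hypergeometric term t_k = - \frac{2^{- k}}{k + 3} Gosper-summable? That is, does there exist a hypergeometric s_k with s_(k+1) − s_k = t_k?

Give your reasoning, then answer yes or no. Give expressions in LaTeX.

Ratio r(k) = (k + 3)/(2*(k + 4)).
Normal form (A,B,C) = (k/2 + 3/2, k + 4, 1).
Solve (k/2 + 3/2)·f(k+1) − (k + 3)·f(k) = 1.
d = -1 from the (1,1,0) case.
Bound -1 < 0, so the key equation has no polynomial solution.

No — key equation has no polynomial f.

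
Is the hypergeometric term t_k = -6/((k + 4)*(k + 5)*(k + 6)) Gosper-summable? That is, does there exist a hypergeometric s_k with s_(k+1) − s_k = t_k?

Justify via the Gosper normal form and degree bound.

Yes. s_k = 3*k*(-k - 9)/(20*(k + 4)*(k + 5)).

The ratio is (k + 4)/(k + 7).
Take A(k)=k + 4, B(k)=k + 7, C(k)=1.
f must satisfy (k + 4)·f(k+1) − (k + 6)·f(k) = 1.
deg f ≤ 2 (via 1,1,0).
Solve for f: f(k) = k*(k + 9)/40 (degree 2 ≤ 2).
Then R = B(k−1)f/C = k*(k + 6)*(k + 9)/40, so s_k = R(k)·t_k = 3*k*(-k - 9)/(20*(k + 4)*(k + 5)).
Check: Δs_k = -6/(k**3 + 15*k**2 + 74*k + 120). ✓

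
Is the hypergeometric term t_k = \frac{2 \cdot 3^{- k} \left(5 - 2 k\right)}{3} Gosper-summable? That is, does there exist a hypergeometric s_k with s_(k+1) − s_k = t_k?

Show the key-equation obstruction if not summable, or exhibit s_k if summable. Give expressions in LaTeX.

Yes. s_k = 2 \cdot 3^{- k} \left(k - 2\right).

Compute t_(k+1)/t_k: get (2*k - 3)/(3*(2*k - 5)).
So A=1/3 and B=1, with C=k - 5/2.
f must satisfy (1/3)·f(k+1) − (1)·f(k) = k - 5/2.
From deg A=0, deg B=0, deg C=1: d=1.
Match coefficients ⇒ f(k) = -3*(k - 2)/2.
Then R = B(k−1)f/C = -3*(k - 2)/(2*k - 5), so s_k = R(k)·t_k = 2*(k - 2)/3**k.
s_(k+1) − s_k = 2*(5 - 2*k)/(3*3**k) = t_k.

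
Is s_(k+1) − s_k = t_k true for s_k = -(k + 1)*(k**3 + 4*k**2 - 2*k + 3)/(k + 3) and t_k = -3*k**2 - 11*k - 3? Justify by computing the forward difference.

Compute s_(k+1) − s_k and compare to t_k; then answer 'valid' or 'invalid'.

s_(k+1) = (-k**4 - 9*k**3 - 23*k**2 - 24*k - 12)/(k + 4)
s_(k+1) − s_k = (-3*k**4 - 28*k**3 - 84*k**2 - 77*k - 24)/(k**2 + 7*k + 12)
(s_(k+1) − s_k) − t_k = 4*(k**3 + 8*k**2 + 19*k + 3)/(k**2 + 7*k + 12)

Invalid: residual 4*(k**3 + 8*k**2 + 19*k + 3)/(k**2 + 7*k + 12) ≠ 0.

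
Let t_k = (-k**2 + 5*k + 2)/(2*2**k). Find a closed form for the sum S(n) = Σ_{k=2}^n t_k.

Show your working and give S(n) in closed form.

S(n) = 2**(-n - 1)*(3*2**n + n**2 - n - 6)

The ratio is (k**2 - 3*k - 6)/(2*(k**2 - 5*k - 2)).
Factor: A=1/2; B=1; C=k**2 - 5*k - 2.
f must satisfy (1/2)·f(k+1) − (1)·f(k) = k**2 - 5*k - 2.
From deg A=0, deg B=0, deg C=2: d=2.
Coefficient equations give f(k) = -2*(k - 4)*(k + 1).
So s_k = (B(k−1)f/C)·t_k = (-2*(k - 4)*(k + 1)/(k**2 - 5*k - 2))·t_k = (k**2 - 3*k - 4)/2**k.
Check: Δs_k = (-k**2 + 5*k + 2)/(2*2**k). ✓
Evaluate: s_(n+1) = 2**(-n - 1)*(n**2 - n - 6); subtract s_(2) = -3/2 ⇒ S(n) = 2**(-n - 1)*(3*2**n + n**2 - n - 6).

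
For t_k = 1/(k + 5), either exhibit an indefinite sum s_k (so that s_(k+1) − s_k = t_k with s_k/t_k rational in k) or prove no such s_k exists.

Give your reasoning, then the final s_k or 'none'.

no hypergeometric antidifference exists

t_(k+1)/t_k = (k + 5)/(k + 6).
Take A(k)=k + 5, B(k)=k + 6, C(k)=1.
Key eq: (k + 5)·f(k+1) = (k + 5)·f(k) + (1).
Degrees (1,1,0) ⇒ d ≤ 0.
Write f(k) = c0. Then LHS − RHS = -1, requiring -1 = 0: contradictory. No certificate.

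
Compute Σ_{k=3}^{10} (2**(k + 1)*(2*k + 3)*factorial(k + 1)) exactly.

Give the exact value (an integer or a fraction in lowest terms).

The ratio is 2*(k + 2)*(2*k + 5)/(2*k + 3).
Normal form (A,B,C) = (2*k + 4, 1, k + 3/2).
f must satisfy (2*k + 4)·f(k+1) − (1)·f(k) = k + 3/2.
Bound: deg f ≤ 0.
Match coefficients ⇒ f(k) = 1/2.
Certificate R = B(k−1)f/C = 1/(2*k + 3) gives s_k = 2**(k + 1)*factorial(k + 1).
Verify: 2**(k + 1)*(2*k + 3)*factorial(k + 1) matches t_k.
Evaluate s at k=11 and k=3: 1961990553600 and 384; difference 1961990553216.

Σ = 1961990553216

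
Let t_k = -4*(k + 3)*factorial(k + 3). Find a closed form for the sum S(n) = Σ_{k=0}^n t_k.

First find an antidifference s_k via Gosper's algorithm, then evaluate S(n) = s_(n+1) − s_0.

Ratio r(k) = (k + 4)**2/(k + 3).
Normal form (A,B,C) = (k + 4, 1, k + 3).
f must satisfy (k + 4)·f(k+1) − (1)·f(k) = k + 3.
From deg A=1, deg B=0, deg C=1: d=0.
A polynomial solution: f(k) = 1.
Get s_k = R·t_k = -4*factorial(k + 3) with R(k) = B(k−1)f(k)/C(k) = 1/(k + 3).
Check: Δs_k = -4*(k + 3)*factorial(k + 3). ✓
Telescope: S(n) = s_(n+1) − s_(0) = -4*factorial(n + 4) − (-24) = 24 - 4*factorial(n + 4).

S(n) = 24 - 4*factorial(n + 4)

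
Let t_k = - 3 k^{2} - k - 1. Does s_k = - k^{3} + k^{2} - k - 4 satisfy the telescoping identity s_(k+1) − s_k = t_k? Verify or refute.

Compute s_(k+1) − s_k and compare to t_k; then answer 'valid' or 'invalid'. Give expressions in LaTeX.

s_(k+1) = -k - (k + 1)**3 + (k + 1)**2 - 5
s_(k+1) − s_k = -3*k**2 - k - 1
(s_(k+1) − s_k) − t_k = 0

valid; difference matches t_k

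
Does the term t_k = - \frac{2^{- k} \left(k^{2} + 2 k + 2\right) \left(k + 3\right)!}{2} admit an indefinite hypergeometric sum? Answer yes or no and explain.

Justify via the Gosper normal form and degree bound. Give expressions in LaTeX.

Yes. s_k = - 2^{- k} \left(k - 1\right) \left(k + 3\right)!.

r(k) = (k + 4)*(2*k + (k + 1)**2 + 4)/(2*(k**2 + 2*k + 2)) after simplifying.
A = k/2 + 2, B = 1, C = k**2 + 2*k + 2.
f must satisfy (k/2 + 2)·f(k+1) − (1)·f(k) = k**2 + 2*k + 2.
d = 1 from the (1,0,2) case.
Solve for f: f(k) = 2*(k - 1) (degree 1 ≤ 1).
R(k) = B(k−1)·f(k)/C(k) = 2*(k - 1)/(k**2 + 2*k + 2); s_k = R·t_k = -(k - 1)*factorial(k + 3)/2**k.
s_(k+1) − s_k = -(k**2 + 2*k + 2)*factorial(k + 3)/(2*2**k) = t_k.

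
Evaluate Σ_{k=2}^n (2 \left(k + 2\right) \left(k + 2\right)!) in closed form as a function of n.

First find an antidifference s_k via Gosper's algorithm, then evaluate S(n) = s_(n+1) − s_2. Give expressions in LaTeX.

Ratio r(k) = (k + 3)**2/(k + 2).
Take A(k)=k + 3, B(k)=1, C(k)=k + 2.
Need (k + 3)·f(k+1) − (1)·f(k) = k + 2.
deg f ≤ 0 (via 1,0,1).
Solve for f: f(k) = 1 (degree 0 ≤ 0).
Then R = B(k−1)f/C = 1/(k + 2), so s_k = R(k)·t_k = 2*factorial(k + 2).
s_(k+1) − s_k = 2*(k + 2)*factorial(k + 2) = t_k.
s_(n+1) = 2*factorial(n + 3) and s_(2) = 48, so S(n) = 2*factorial(n + 3) - 48.

S(n) = 2 \left(n + 3\right)! - 48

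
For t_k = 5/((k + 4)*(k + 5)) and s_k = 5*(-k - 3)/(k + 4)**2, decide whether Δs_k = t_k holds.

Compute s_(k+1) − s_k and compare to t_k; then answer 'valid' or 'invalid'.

Invalid: residual 5*(-2*k - 9)/(k**4 + 18*k**3 + 121*k**2 + 360*k + 400) ≠ 0.

s_(k+1) = 5*(-k - 4)/(k + 5)**2
s_(k+1) − s_k = 5*(k**2 + 7*k + 11)/(k**4 + 18*k**3 + 121*k**2 + 360*k + 400)
(s_(k+1) − s_k) − t_k = 5*(-2*k - 9)/(k**4 + 18*k**3 + 121*k**2 + 360*k + 400)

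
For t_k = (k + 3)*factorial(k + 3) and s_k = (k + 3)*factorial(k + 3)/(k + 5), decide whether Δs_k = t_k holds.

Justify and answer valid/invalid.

s_(k+1) = (k + 4)*factorial(k + 4)/(k + 6)
s_(k+1) − s_k = (k**3 + 12*k**2 + 47*k + 62)*factorial(k + 3)/((k + 5)*(k + 6))
(s_(k+1) − s_k) − t_k = -2*(k**2 + 8*k + 14)*factorial(k + 3)/((k + 5)*(k + 6))

Invalid: residual -2*(k**2 + 8*k + 14)*factorial(k + 3)/((k + 5)*(k + 6)) ≠ 0.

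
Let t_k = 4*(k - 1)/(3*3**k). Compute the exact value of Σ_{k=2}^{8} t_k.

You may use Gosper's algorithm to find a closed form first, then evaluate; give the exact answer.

r(k) = k/(3*(k - 1)) after simplifying.
Take A(k)=1/3, B(k)=1, C(k)=k - 1.
Key eq: (1/3)·f(k+1) = (1)·f(k) + (k - 1).
From deg A=0, deg B=0, deg C=1: d=1.
Solving with deg f ≤ 1: f(k) = -3*(2*k - 1)/4.
Get s_k = R·t_k = (1 - 2*k)/3**k with R(k) = B(k−1)f(k)/C(k) = -3*(2*k - 1)/(4*(k - 1)).
s_(k+1) − s_k = 4*(k - 1)/(3*3**k) = t_k.
Sum = s_(9) − s_(2); s_(9) = -17/19683, s_(2) = -1/3 ⇒ 6544/19683.

Σ = 6544/19683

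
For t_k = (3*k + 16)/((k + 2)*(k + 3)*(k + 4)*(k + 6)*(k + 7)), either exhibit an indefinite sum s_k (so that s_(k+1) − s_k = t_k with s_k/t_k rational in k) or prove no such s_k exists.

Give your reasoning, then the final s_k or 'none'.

s_k = k*(k**2 + 11*k + 36)/(36*(k**3 + 11*k**2 + 36*k + 36))

The ratio is (k + 2)*(k + 6)*(3*k + 19)/((k + 5)*(k + 8)*(3*k + 16)).
A = k + 2, B = k + 8, C = k**2 + 31*k/3 + 80/3.
Set up (k + 2)·f(k+1) − (k + 7)·f(k) − (k**2 + 31*k/3 + 80/3) = 0.
deg f ≤ 5 (via 1,1,2).
Match coefficients ⇒ f(k) = k*(k + 4)*(k + 5)*(k**2 + 11*k + 36)/108.
Certificate R = B(k−1)f/C = k*(k + 4)*(k + 7)*(k**2 + 11*k + 36)/(36*(3*k + 16)) gives s_k = k*(k**2 + 11*k + 36)/(36*(k**3 + 11*k**2 + 36*k + 36)).
s_(k+1) − s_k = (3*k + 16)/(k**5 + 22*k**4 + 185*k**3 + 740*k**2 + 1404*k + 1008) = t_k.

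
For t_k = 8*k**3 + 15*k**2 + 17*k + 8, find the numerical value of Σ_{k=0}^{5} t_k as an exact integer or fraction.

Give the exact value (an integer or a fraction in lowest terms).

Step 1: r(k) = (8*k**3 + 39*k**2 + 71*k + 48)/(8*k**3 + 15*k**2 + 17*k + 8).
A = 1, B = 1, C = k**3 + 15*k**2/8 + 17*k/8 + 1.
Need (1)·f(k+1) − (1)·f(k) = k**3 + 15*k**2/8 + 17*k/8 + 1.
deg f ≤ 4 (via 0,0,3).
Solving with deg f ≤ 4: f(k) = k*(2*k**3 + k**2 + 3*k + 2)/8.
Certificate R = B(k−1)f/C = k*(2*k**3 + k**2 + 3*k + 2)/(8*k**3 + 15*k**2 + 17*k + 8) gives s_k = k*(2*k**3 + k**2 + 3*k + 2).
Check: Δs_k = 8*k**3 + 15*k**2 + 17*k + 8. ✓
Σ_(k=0)^(5) t_k = s_(6) − s_(0) = 2928 − (0) = 2928.

Σ = 2928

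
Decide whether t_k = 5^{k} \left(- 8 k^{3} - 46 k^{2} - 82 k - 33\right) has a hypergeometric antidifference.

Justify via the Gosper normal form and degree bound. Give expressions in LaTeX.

Step 1: r(k) = 5*(8*k**3 + 70*k**2 + 198*k + 169)/(8*k**3 + 46*k**2 + 82*k + 33).
Gosper form: A/B · C(k+1)/C(k) with A=5, B=1, C=k**3 + 23*k**2/4 + 41*k/4 + 33/8.
Key eq: (5)·f(k+1) = (1)·f(k) + (k**3 + 23*k**2/4 + 41*k/4 + 33/8).
deg f ≤ 3 (via 0,0,3).
Match coefficients ⇒ f(k) = (2*k**3 + 4*k**2 + 3*k - 3)/8.
Get s_k = R·t_k = 5**k*(-2*k**3 - 4*k**2 - 3*k + 3) with R(k) = B(k−1)f(k)/C(k) = (2*k**3 + 4*k**2 + 3*k - 3)/(8*k**3 + 46*k**2 + 82*k + 33).
Verify: 5**k*(-8*k**3 - 46*k**2 - 82*k - 33) matches t_k.

Yes. s_k = 5^{k} \left(- 2 k^{3} - 4 k^{2} - 3 k + 3\right).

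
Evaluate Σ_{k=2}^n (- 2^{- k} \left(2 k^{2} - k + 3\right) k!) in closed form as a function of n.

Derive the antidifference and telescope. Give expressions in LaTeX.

Compute t_(k+1)/t_k: get (k + 1)*(-k + 2*(k + 1)**2 + 2)/(2*(2*k**2 - k + 3)).
Normal form (A,B,C) = (k/2 + 1/2, 1, k**2 - k/2 + 3/2).
Solve (k/2 + 1/2)·f(k+1) − (1)·f(k) = k**2 - k/2 + 3/2.
deg f ≤ 1 (via 1,0,2).
Solving with deg f ≤ 1: f(k) = 2*k - 1.
So s_k = (B(k−1)f/C)·t_k = (2*(2*k - 1)/(2*k**2 - k + 3))·t_k = -2**(1 - k)*(2*k - 1)*factorial(k).
Δs = -(2*k**2 - k + 3)*factorial(k)/2**k, as required.
s_(n+1) = -(2*n + 1)*factorial(n + 1)/2**n and s_(2) = -3, so S(n) = (3*2**n - 2*n**2*factorial(n) - 3*n*factorial(n) - factorial(n))/2**n.

S(n) = 2^{- n} \left(3 \cdot 2^{n} - 2 n^{2} n! - 3 n n! - n!\right)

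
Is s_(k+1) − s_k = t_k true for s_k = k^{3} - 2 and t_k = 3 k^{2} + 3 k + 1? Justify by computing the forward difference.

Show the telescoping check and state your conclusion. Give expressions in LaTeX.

valid (s_(k+1) − s_k reduces to t_k)

s_(k+1) = (k + 1)**3 - 2
s_(k+1) − s_k = -k**3 + (k + 1)**3
(s_(k+1) − s_k) − t_k = 0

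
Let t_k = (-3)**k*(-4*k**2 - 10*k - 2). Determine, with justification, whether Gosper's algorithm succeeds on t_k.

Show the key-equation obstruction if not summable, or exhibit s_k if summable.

Yes. s_k = (-3)**k*(k**2 + k - 1).

Step 1: r(k) = 3*(-2*k**2 - 9*k - 8)/(2*k**2 + 5*k + 1).
So A=-3 and B=1, with C=k**2 + 5*k/2 + 1/2.
f must satisfy (-3)·f(k+1) − (1)·f(k) = k**2 + 5*k/2 + 1/2.
Degrees (0,0,2) ⇒ d ≤ 2.
A polynomial solution: f(k) = -(k**2 + k - 1)/4.
Get s_k = R·t_k = (-3)**k*(k**2 + k - 1) with R(k) = B(k−1)f(k)/C(k) = -(k**2 + k - 1)/(2*(2*k**2 + 5*k + 1)).
Check: Δs_k = (-3)**k*(-4*k**2 - 10*k - 2). ✓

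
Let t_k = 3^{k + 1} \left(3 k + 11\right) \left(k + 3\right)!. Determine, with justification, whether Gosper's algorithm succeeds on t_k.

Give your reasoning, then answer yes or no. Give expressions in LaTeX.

Yes. s_k = 3^{k + 1} \left(k + 3\right)!.

r(k) = 3*(k + 4)*(3*k + 14)/(3*k + 11) after simplifying.
So A=3*k + 12 and B=1, with C=k + 11/3.
Need (3*k + 12)·f(k+1) − (1)·f(k) = k + 11/3.
d = 0 from the (1,0,1) case.
Coefficient equations give f(k) = 1/3.
Then R = B(k−1)f/C = 1/(3*k + 11), so s_k = R(k)·t_k = 3**(k + 1)*factorial(k + 3).
Verify: 3**(k + 1)*(3*k + 11)*factorial(k + 3) matches t_k.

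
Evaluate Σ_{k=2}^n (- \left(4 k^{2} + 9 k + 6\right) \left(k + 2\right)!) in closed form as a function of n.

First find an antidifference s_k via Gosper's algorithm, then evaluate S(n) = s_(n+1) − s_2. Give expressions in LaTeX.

r(k) = (k + 3)*(9*k + 4*(k + 1)**2 + 15)/(4*k**2 + 9*k + 6) after simplifying.
A = k + 3, B = 1, C = k**2 + 9*k/4 + 3/2.
Need (k + 3)·f(k+1) − (1)·f(k) = k**2 + 9*k/4 + 3/2.
d = 1 from the (1,0,2) case.
Solve for f: f(k) = (4*k - 3)/4 (degree 1 ≤ 1).
R(k) = B(k−1)·f(k)/C(k) = (4*k - 3)/(4*k**2 + 9*k + 6); s_k = R·t_k = -(4*k - 3)*factorial(k + 2).
Δs = -(4*k**2 + 9*k + 6)*factorial(k + 2), as required.
Telescope: S(n) = s_(n+1) − s_(2) = -(4*n + 1)*factorial(n + 3) − (-120) = -4*n*factorial(n + 3) - factorial(n + 3) + 120.

S(n) = - 4 n \left(n + 3\right)! - \left(n + 3\right)! + 120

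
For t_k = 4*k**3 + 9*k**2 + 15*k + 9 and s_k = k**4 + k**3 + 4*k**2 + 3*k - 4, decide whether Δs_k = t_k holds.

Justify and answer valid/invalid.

s_(k+1) = k**4 + 5*k**3 + 13*k**2 + 18*k + 5
s_(k+1) − s_k = 4*k**3 + 9*k**2 + 15*k + 9
(s_(k+1) − s_k) − t_k = 0

valid; difference matches t_k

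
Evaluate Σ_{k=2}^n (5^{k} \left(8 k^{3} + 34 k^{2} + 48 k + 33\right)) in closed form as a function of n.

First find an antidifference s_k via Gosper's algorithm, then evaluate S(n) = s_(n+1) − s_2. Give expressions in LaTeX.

Compute t_(k+1)/t_k: get 5*(8*k**3 + 58*k**2 + 140*k + 123)/(8*k**3 + 34*k**2 + 48*k + 33).
Factor: A=5; B=1; C=k**3 + 17*k**2/4 + 6*k + 33/8.
Key eq: (5)·f(k+1) = (1)·f(k) + (k**3 + 17*k**2/4 + 6*k + 33/8).
From deg A=0, deg B=0, deg C=3: d=3.
Coefficient equations give f(k) = (2*k**3 + k**2 + 2*k + 2)/8.
So s_k = (B(k−1)f/C)·t_k = ((2*k**3 + k**2 + 2*k + 2)/(8*k**3 + 34*k**2 + 48*k + 33))·t_k = 5**k*(2*k**3 + k**2 + 2*k + 2).
s_(k+1) − s_k = 5**k*(8*k**3 + 34*k**2 + 48*k + 33) = t_k.
Σ_(k=2)^n t_k = s_(n+1) − s_(2) = (5**(n + 1)*(2*n**3 + 7*n**2 + 10*n + 7)) − (650), i.e. 10*5**n*n**3 + 35*5**n*n**2 + 50*5**n*n + 35*5**n - 650.

S(n) = 10 \cdot 5^{n} n^{3} + 35 \cdot 5^{n} n^{2} + 50 \cdot 5^{n} n + 35 \cdot 5^{n} - 650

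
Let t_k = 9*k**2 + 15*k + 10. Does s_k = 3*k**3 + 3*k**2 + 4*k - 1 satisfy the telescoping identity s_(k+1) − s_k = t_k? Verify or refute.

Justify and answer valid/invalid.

valid; difference matches t_k

s_(k+1) = 3*k**3 + 12*k**2 + 19*k + 9
s_(k+1) − s_k = 9*k**2 + 15*k + 10
(s_(k+1) − s_k) − t_k = 0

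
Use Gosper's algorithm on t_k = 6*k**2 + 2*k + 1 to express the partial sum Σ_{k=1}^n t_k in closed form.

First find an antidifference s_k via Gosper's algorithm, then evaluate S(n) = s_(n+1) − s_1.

r(k) = (6*k**2 + 14*k + 9)/(6*k**2 + 2*k + 1) after simplifying.
Normal form (A,B,C) = (1, 1, k**2 + k/3 + 1/6).
Need (1)·f(k+1) − (1)·f(k) = k**2 + k/3 + 1/6.
d = 3 from the (0,0,2) case.
A polynomial solution: f(k) = k*(2*k**2 - 2*k + 1)/6.
R(k) = B(k−1)·f(k)/C(k) = k*(2*k**2 - 2*k + 1)/(6*k**2 + 2*k + 1); s_k = R·t_k = k*(2*k**2 - 2*k + 1).
Δs = 6*k**2 + 2*k + 1, as required.
s_(n+1) = 2*n**3 + 4*n**2 + 3*n + 1 and s_(1) = 1, so S(n) = n*(2*n**2 + 4*n + 3).

S(n) = n*(2*n**2 + 4*n + 3)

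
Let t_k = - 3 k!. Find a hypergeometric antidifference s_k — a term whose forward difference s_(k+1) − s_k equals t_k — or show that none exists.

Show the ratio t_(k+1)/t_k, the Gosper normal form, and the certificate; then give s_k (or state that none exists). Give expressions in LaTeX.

t_(k+1)/t_k = k + 1.
Factor: A=k + 1; B=1; C=1.
Key eq: (k + 1)·f(k+1) = (1)·f(k) + (1).
d = -1 from the (1,0,0) case.
deg f ≤ -1 is impossible — no certificate.

none — t_k is not Gosper-summable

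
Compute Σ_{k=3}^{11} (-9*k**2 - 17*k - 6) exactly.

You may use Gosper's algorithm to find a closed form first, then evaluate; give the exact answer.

r(k) = (9*k**2 + 35*k + 32)/(9*k**2 + 17*k + 6) after simplifying.
Factor: A=1; B=1; C=k**2 + 17*k/9 + 2/3.
f must satisfy (1)·f(k+1) − (1)·f(k) = k**2 + 17*k/9 + 2/3.
From deg A=0, deg B=0, deg C=2: d=3.
Coefficient equations give f(k) = k*(3*k**2 + 4*k - 1)/9.
Then R = B(k−1)f/C = k*(3*k**2 + 4*k - 1)/(9*k**2 + 17*k + 6), so s_k = R(k)·t_k = k*(-3*k**2 - 4*k + 1).
Check: Δs_k = -9*k**2 - 17*k - 6. ✓
Σ_(k=3)^(11) t_k = s_(12) − s_(3) = -5748 − (-114) = -5634.

Σ = -5634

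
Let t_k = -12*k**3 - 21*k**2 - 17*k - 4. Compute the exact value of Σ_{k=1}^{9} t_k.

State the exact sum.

Σ = -31086

t_(k+1)/t_k = (12*k**3 + 57*k**2 + 95*k + 54)/(12*k**3 + 21*k**2 + 17*k + 4).
Gosper form: A/B · C(k+1)/C(k) with A=1, B=1, C=k**3 + 7*k**2/4 + 17*k/12 + 1/3.
f must satisfy (1)·f(k+1) − (1)·f(k) = k**3 + 7*k**2/4 + 17*k/12 + 1/3.
deg f ≤ 4 (via 0,0,3).
A polynomial solution: f(k) = k*(3*k**3 + k**2 + k - 1)/12.
Then R = B(k−1)f/C = k*(3*k**3 + k**2 + k - 1)/(12*k**3 + 21*k**2 + 17*k + 4), so s_k = R(k)·t_k = k*(-3*k**3 - k**2 - k + 1).
Verify: -12*k**3 - 21*k**2 - 17*k - 4 matches t_k.
Evaluate s at k=10 and k=1: -31090 and -4; difference -31086.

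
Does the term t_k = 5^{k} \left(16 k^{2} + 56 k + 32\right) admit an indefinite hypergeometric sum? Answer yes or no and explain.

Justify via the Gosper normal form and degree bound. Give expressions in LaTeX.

Yes. s_k = 5^{k} \left(4 k^{2} + 4 k - 2\right).

The ratio is 5*(2*k**2 + 11*k + 13)/(2*k**2 + 7*k + 4).
Gosper form: A/B · C(k+1)/C(k) with A=5, B=1, C=k**2 + 7*k/2 + 2.
f must satisfy (5)·f(k+1) − (1)·f(k) = k**2 + 7*k/2 + 2.
Degrees (0,0,2) ⇒ d ≤ 2.
Match coefficients ⇒ f(k) = (2*k**2 + 2*k - 1)/8.
Then R = B(k−1)f/C = (2*k**2 + 2*k - 1)/(4*(2*k**2 + 7*k + 4)), so s_k = R(k)·t_k = 5**k*(4*k**2 + 4*k - 2).
s_(k+1) − s_k = 5**k*(16*k**2 + 56*k + 32) = t_k.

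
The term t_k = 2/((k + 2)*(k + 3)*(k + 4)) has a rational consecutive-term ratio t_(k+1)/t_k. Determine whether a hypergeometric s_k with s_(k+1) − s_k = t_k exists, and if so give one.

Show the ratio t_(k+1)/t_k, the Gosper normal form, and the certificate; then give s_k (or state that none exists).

r(k) = (k + 2)/(k + 5) after simplifying.
Normal form (A,B,C) = (k + 2, k + 5, 1).
f must satisfy (k + 2)·f(k+1) − (k + 4)·f(k) = 1.
d = 2 from the (1,1,0) case.
A polynomial solution: f(k) = k*(k + 5)/12.
Certificate R = B(k−1)f/C = k*(k + 4)*(k + 5)/12 gives s_k = k*(k + 5)/(6*(k + 2)*(k + 3)).
Δs = 2/(k**3 + 9*k**2 + 26*k + 24), as required.

s_k = k*(k + 5)/(6*(k + 2)*(k + 3))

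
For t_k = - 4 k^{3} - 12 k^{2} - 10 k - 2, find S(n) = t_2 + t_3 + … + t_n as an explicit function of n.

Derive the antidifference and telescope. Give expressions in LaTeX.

S(n) = - n^{4} - 6 n^{3} - 12 n^{2} - 9 n + 28

t_(k+1)/t_k = (2*k**3 + 12*k**2 + 23*k + 14)/(2*k**3 + 6*k**2 + 5*k + 1).
Normal form (A,B,C) = (1, 1, k**3 + 3*k**2 + 5*k/2 + 1/2).
Set up (1)·f(k+1) − (1)·f(k) − (k**3 + 3*k**2 + 5*k/2 + 1/2) = 0.
d = 4 from the (0,0,3) case.
Solving with deg f ≤ 4: f(k) = k*(k + 1)*(k**2 + k - 1)/4.
Then R = B(k−1)f/C = k*(k**2 + k - 1)/(2*(2*k**2 + 4*k + 1)), so s_k = R(k)·t_k = -k**4 - 2*k**3 + k.
s_(k+1) − s_k = -4*k**3 - 12*k**2 - 10*k - 2 = t_k.
Telescope: S(n) = s_(n+1) − s_(2) = -n**4 - 6*n**3 - 12*n**2 - 9*n - 2 − (-30) = -n**4 - 6*n**3 - 12*n**2 - 9*n + 28.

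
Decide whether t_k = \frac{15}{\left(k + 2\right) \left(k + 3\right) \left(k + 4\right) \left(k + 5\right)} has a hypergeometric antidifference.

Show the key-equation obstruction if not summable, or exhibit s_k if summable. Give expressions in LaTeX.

Yes. s_k = \frac{5 k \left(k^{2} + 9 k + 26\right)}{24 \left(k + 2\right) \left(k + 3\right) \left(k + 4\right)}.

Compute t_(k+1)/t_k: get (k + 2)/(k + 6).
Factor: A=k + 2; B=k + 6; C=1.
Need (k + 2)·f(k+1) − (k + 5)·f(k) = 1.
From deg A=1, deg B=1, deg C=0: d=3.
Solve for f: f(k) = k*(k**2 + 9*k + 26)/72 (degree 3 ≤ 3).
Get s_k = R·t_k = 5*k*(k**2 + 9*k + 26)/(24*(k + 2)*(k + 3)*(k + 4)) with R(k) = B(k−1)f(k)/C(k) = k*(k + 5)*(k**2 + 9*k + 26)/72.
Δs = 15/(k**4 + 14*k**3 + 71*k**2 + 154*k + 120), as required.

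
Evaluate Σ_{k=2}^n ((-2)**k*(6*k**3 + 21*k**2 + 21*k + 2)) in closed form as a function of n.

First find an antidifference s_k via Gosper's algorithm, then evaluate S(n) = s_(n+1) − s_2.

Step 1: r(k) = 2*(-6*k**3 - 39*k**2 - 81*k - 50)/(6*k**3 + 21*k**2 + 21*k + 2).
Factor: A=-2; B=1; C=k**3 + 7*k**2/2 + 7*k/2 + 1/3.
Key eq: (-2)·f(k+1) = (1)·f(k) + (k**3 + 7*k**2/2 + 7*k/2 + 1/3).
Bound: deg f ≤ 3.
A polynomial solution: f(k) = -(k + 1)*(2*k**2 + k - 2)/6.
Get s_k = R·t_k = (-2)**k*(-2*k**3 - 3*k**2 + k + 2) with R(k) = B(k−1)f(k)/C(k) = -(k + 1)*(2*k**2 + k - 2)/(6*k**3 + 21*k**2 + 21*k + 2).
Check: Δs_k = (-2)**k*(6*k**3 + 21*k**2 + 21*k + 2). ✓
Σ_(k=2)^n t_k = s_(n+1) − s_(2) = (2*(-2)**n*(2*n**3 + 9*n**2 + 11*n + 2)) − (-96), i.e. 4*(-2)**n*n**3 + 18*(-2)**n*n**2 + 22*(-2)**n*n + 4*(-2)**n + 96.

S(n) = 4*(-2)**n*n**3 + 18*(-2)**n*n**2 + 22*(-2)**n*n + 4*(-2)**n + 96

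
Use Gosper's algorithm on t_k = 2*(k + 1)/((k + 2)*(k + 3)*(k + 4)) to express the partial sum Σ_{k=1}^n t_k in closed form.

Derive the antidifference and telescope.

S(n) = n*(5*n + 11)/(12*(n**2 + 7*n + 12))

t_(k+1)/t_k = (k + 2)**2/((k + 1)*(k + 5)).
Factor: A=k + 2; B=k + 5; C=k + 1.
Need (k + 2)·f(k+1) − (k + 4)·f(k) = k + 1.
Degrees (1,1,1) ⇒ d ≤ 2.
Match coefficients ⇒ f(k) = k*(k + 1)/4.
Get s_k = R·t_k = k*(k + 1)/(2*(k + 2)*(k + 3)) with R(k) = B(k−1)f(k)/C(k) = k*(k + 4)/4.
Verify: 2*(k + 1)/(k**3 + 9*k**2 + 26*k + 24) matches t_k.
Evaluate: s_(n+1) = (n**2 + 3*n + 2)/(2*(n**2 + 7*n + 12)); subtract s_(1) = 1/12 ⇒ S(n) = n*(5*n + 11)/(12*(n**2 + 7*n + 12)).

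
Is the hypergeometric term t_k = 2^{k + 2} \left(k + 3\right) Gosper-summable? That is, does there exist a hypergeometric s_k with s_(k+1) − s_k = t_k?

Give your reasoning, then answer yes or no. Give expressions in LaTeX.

The ratio is 2*(k + 4)/(k + 3).
Gosper form: A/B · C(k+1)/C(k) with A=2, B=1, C=k + 3.
Set up (2)·f(k+1) − (1)·f(k) − (k + 3) = 0.
Degrees (0,0,1) ⇒ d ≤ 1.
A polynomial solution: f(k) = k + 1.
Get s_k = R·t_k = 2**(k + 2)*(k + 1) with R(k) = B(k−1)f(k)/C(k) = (k + 1)/(k + 3).
Verify: 2**(k + 2)*(k + 3) matches t_k.

Yes. s_k = 2^{k + 2} \left(k + 1\right).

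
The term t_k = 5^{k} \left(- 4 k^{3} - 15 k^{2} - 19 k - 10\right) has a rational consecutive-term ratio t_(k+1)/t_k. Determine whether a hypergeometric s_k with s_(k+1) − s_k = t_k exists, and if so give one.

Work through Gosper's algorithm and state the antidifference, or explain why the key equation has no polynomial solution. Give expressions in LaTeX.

r(k) = 5*(4*k**3 + 27*k**2 + 61*k + 48)/(4*k**3 + 15*k**2 + 19*k + 10) after simplifying.
Normal form (A,B,C) = (5, 1, k**3 + 15*k**2/4 + 19*k/4 + 5/2).
Need (5)·f(k+1) − (1)·f(k) = k**3 + 15*k**2/4 + 19*k/4 + 5/2.
From deg A=0, deg B=0, deg C=3: d=3.
Coefficient equations give f(k) = k*(k**2 + 1)/4.
Then R = B(k−1)f/C = k*(k**2 + 1)/((k + 2)*(4*k**2 + 7*k + 5)), so s_k = R(k)·t_k = -5**k*k*(k**2 + 1).
Δs = 5**k*(-4*k**3 - 15*k**2 - 19*k - 10), as required.

s_k = - 5^{k} k \left(k^{2} + 1\right)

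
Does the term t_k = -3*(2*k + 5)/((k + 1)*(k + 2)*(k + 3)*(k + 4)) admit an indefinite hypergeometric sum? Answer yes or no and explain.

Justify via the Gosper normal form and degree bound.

t_(k+1)/t_k = (k + 1)*(2*k + 7)/((k + 5)*(2*k + 5)).
Factor: A=k + 1; B=k + 5; C=k + 5/2.
Key eq: (k + 1)·f(k+1) = (k + 4)·f(k) + (k + 5/2).
deg f ≤ 3 (via 1,1,1).
Solve for f: f(k) = k*(k + 2)*(k + 4)/6 (degree 3 ≤ 3).
Get s_k = R·t_k = k*(-k - 4)/(k**2 + 4*k + 3) with R(k) = B(k−1)f(k)/C(k) = k*(k + 2)*(k + 4)**2/(3*(2*k + 5)).
s_(k+1) − s_k = 3*(-2*k - 5)/(k**4 + 10*k**3 + 35*k**2 + 50*k + 24) = t_k.

Yes. s_k = k*(-k - 4)/(k**2 + 4*k + 3).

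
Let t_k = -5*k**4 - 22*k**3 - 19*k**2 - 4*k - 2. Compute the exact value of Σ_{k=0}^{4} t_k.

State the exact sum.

Σ = -4590

Ratio r(k) = (5*k**4 + 42*k**3 + 115*k**2 + 128*k + 52)/(5*k**4 + 22*k**3 + 19*k**2 + 4*k + 2).
Take A(k)=1, B(k)=1, C(k)=k**4 + 22*k**3/5 + 19*k**2/5 + 4*k/5 + 2/5.
f must satisfy (1)·f(k+1) − (1)·f(k) = k**4 + 22*k**3/5 + 19*k**2/5 + 4*k/5 + 2/5.
Degrees (0,0,4) ⇒ d ≤ 5.
A polynomial solution: f(k) = k*(k + 1)*(k**3 + 2*k**2 - 5*k + 3)/5.
So s_k = (B(k−1)f/C)·t_k = (k*(k**3 + 2*k**2 - 5*k + 3)/(5*k**3 + 17*k**2 + 2*k + 2))·t_k = k*(-k**4 - 3*k**3 + 3*k**2 + 2*k - 3).
Verify: -5*k**4 - 22*k**3 - 19*k**2 - 4*k - 2 matches t_k.
Evaluate s at k=5 and k=0: -4590 and 0; difference -4590.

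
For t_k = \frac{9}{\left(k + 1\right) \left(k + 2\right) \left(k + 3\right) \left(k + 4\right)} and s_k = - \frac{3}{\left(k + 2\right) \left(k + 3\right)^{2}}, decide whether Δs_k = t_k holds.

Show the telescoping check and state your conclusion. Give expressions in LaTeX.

s_(k+1) = -3/((k + 3)*(k + 4)**2)
s_(k+1) − s_k = 3*(3*k + 10)/(k**5 + 16*k**4 + 101*k**3 + 314*k**2 + 480*k + 288)
(s_(k+1) − s_k) − t_k = 6*(-4*k - 13)/(k**6 + 17*k**5 + 117*k**4 + 415*k**3 + 794*k**2 + 768*k + 288)

Invalid: residual \frac{6 \left(- 4 k - 13\right)}{k^{6} + 17 k^{5} + 117 k^{4} + 415 k^{3} + 794 k^{2} + 768 k + 288} ≠ 0.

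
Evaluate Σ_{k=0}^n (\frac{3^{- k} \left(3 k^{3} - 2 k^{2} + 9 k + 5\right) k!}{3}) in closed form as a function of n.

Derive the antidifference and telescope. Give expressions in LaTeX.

r(k) = (3*k**4 + 10*k**3 + 21*k**2 + 29*k + 15)/(3*(3*k**3 - 2*k**2 + 9*k + 5)) after simplifying.
Gosper form: A/B · C(k+1)/C(k) with A=k/3 + 1/3, B=1, C=k**3 - 2*k**2/3 + 3*k + 5/3.
f must satisfy (k/3 + 1/3)·f(k+1) − (1)·f(k) = k**3 - 2*k**2/3 + 3*k + 5/3.
Bound: deg f ≤ 2.
Solving with deg f ≤ 2: f(k) = 3*k**2 - 2*k - 2.
Get s_k = R·t_k = (3*k**2 - 2*k - 2)*factorial(k)/3**k with R(k) = B(k−1)f(k)/C(k) = 3*(3*k**2 - 2*k - 2)/(3*k**3 - 2*k**2 + 9*k + 5).
s_(k+1) − s_k = (3*k**3 - 2*k**2 + 9*k + 5)*factorial(k)/(3*3**k) = t_k.
Evaluate: s_(n+1) = 3**(-n - 1)*(3*n**2 + 4*n - 1)*factorial(n + 1); subtract s_(0) = -2 ⇒ S(n) = (6*3**n + 3*n**3*factorial(n) + 7*n**2*factorial(n) + 3*n*factorial(n) - factorial(n))/(3*3**n).

S(n) = \frac{3^{- n} \left(6 \cdot 3^{n} + 3 n^{3} n! + 7 n^{2} n! + 3 n n! - n!\right)}{3}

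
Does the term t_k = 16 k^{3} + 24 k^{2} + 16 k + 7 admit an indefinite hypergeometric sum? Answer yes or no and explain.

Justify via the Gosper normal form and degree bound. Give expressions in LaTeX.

Yes. s_k = k \left(4 k^{3} + 3\right).

Compute t_(k+1)/t_k: get (16*k**3 + 72*k**2 + 112*k + 63)/(16*k**3 + 24*k**2 + 16*k + 7).
So A=1 and B=1, with C=k**3 + 3*k**2/2 + k + 7/16.
Set up (1)·f(k+1) − (1)·f(k) − (k**3 + 3*k**2/2 + k + 7/16) = 0.
d = 4 from the (0,0,3) case.
Coefficient equations give f(k) = k*(4*k**3 + 3)/16.
Certificate R = B(k−1)f/C = k*(4*k**3 + 3)/(16*k**3 + 24*k**2 + 16*k + 7) gives s_k = k*(4*k**3 + 3).
Verify: 16*k**3 + 24*k**2 + 16*k + 7 matches t_k.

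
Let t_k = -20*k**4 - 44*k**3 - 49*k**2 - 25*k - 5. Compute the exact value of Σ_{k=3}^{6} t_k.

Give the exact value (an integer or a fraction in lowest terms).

t_(k+1)/t_k = (20*k**4 + 124*k**3 + 301*k**2 + 335*k + 143)/(20*k**4 + 44*k**3 + 49*k**2 + 25*k + 5).
Take A(k)=1, B(k)=1, C(k)=k**4 + 11*k**3/5 + 49*k**2/20 + 5*k/4 + 1/4.
Set up (1)·f(k+1) − (1)·f(k) − (k**4 + 11*k**3/5 + 49*k**2/20 + 5*k/4 + 1/4) = 0.
Bound: deg f ≤ 5.
Match coefficients ⇒ f(k) = k**2*(4*k**3 + k**2 + k - 1)/20.
Certificate R = B(k−1)f/C = k**2*(4*k**3 + k**2 + k - 1)/(20*k**4 + 44*k**3 + 49*k**2 + 25*k + 5) gives s_k = k**2*(-4*k**3 - k**2 - k + 1).
Check: Δs_k = -20*k**4 - 44*k**3 - 49*k**2 - 25*k - 5. ✓
Evaluate s at k=7 and k=3: -69923 and -1071; difference -68852.

Σ = -68852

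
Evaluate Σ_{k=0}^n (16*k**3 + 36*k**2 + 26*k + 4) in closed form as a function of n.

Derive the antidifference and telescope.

Compute t_(k+1)/t_k: get (8*k**3 + 42*k**2 + 73*k + 41)/(8*k**3 + 18*k**2 + 13*k + 2).
Normal form (A,B,C) = (1, 1, k**3 + 9*k**2/4 + 13*k/8 + 1/4).
Need (1)·f(k+1) − (1)·f(k) = k**3 + 9*k**2/4 + 13*k/8 + 1/4.
deg f ≤ 4 (via 0,0,3).
Solve for f: f(k) = k*(4*k**3 + 4*k**2 - k - 3)/16 (degree 4 ≤ 4).
R(k) = B(k−1)·f(k)/C(k) = k*(4*k**3 + 4*k**2 - k - 3)/(2*(8*k**3 + 18*k**2 + 13*k + 2)); s_k = R·t_k = k*(4*k**3 + 4*k**2 - k - 3).
s_(k+1) − s_k = 16*k**3 + 36*k**2 + 26*k + 4 = t_k.
Telescope: S(n) = s_(n+1) − s_(0) = 4*n**4 + 20*n**3 + 35*n**2 + 23*n + 4 − (0) = 4*n**4 + 20*n**3 + 35*n**2 + 23*n + 4.

S(n) = 4*n**4 + 20*n**3 + 35*n**2 + 23*n + 4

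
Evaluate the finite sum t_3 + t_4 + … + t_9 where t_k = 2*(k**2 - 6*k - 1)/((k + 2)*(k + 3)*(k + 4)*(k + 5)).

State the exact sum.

r(k) = (k**3 - 2*k**2 - 14*k - 12)/(k**3 - 37*k - 6) after simplifying.
Normal form (A,B,C) = (k + 2, k + 6, k**2 - 6*k - 1).
Solve (k + 2)·f(k+1) − (k + 5)·f(k) = k**2 - 6*k - 1.
deg f ≤ 3 (via 1,1,2).
Solve for f: f(k) = -k*(2*k - 1)/2 (degree 2 ≤ 3).
Then R = B(k−1)f/C = -k*(k + 5)*(2*k - 1)/(2*(k**2 - 6*k - 1)), so s_k = R(k)·t_k = k*(1 - 2*k)/((k + 2)*(k + 3)*(k + 4)).
Check: Δs_k = 2*(k**2 - 6*k - 1)/(k**4 + 14*k**3 + 71*k**2 + 154*k + 120). ✓
Σ_(k=3)^(9) t_k = s_(10) − s_(3) = -95/1092 − (-1/14) = -17/1092.

Σ = -17/1092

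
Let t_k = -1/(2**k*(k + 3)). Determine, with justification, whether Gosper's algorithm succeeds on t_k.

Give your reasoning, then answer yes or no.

No — negative degree bound, so no certificate f.

Compute t_(k+1)/t_k: get (k + 3)/(2*(k + 4)).
Factor: A=k/2 + 3/2; B=k + 4; C=1.
Solve (k/2 + 3/2)·f(k+1) − (k + 3)·f(k) = 1.
Degrees (1,1,0) ⇒ d ≤ -1.
deg f ≤ -1 is impossible — no certificate.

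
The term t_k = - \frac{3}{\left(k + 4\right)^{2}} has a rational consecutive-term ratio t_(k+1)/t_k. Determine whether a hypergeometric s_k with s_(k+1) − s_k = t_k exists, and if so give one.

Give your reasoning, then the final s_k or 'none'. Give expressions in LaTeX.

Step 1: r(k) = (k + 4)**2/(k + 5)**2.
Gosper form: A/B · C(k+1)/C(k) with A=k**2 + 8*k + 16, B=k**2 + 10*k + 25, C=1.
Solve (k**2 + 8*k + 16)·f(k+1) − (k**2 + 8*k + 16)·f(k) = 1.
d = 0 from the (2,2,0) case.
Write f(k) = c0. Then LHS − RHS = -1, requiring -1 = 0: contradictory. No certificate.

not Gosper-summable; s_k does not exist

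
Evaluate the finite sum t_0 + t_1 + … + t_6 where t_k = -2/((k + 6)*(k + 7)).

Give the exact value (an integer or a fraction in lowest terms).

The ratio is (k + 6)/(k + 8).
So A=k + 6 and B=k + 8, with C=1.
f must satisfy (k + 6)·f(k+1) − (k + 7)·f(k) = 1.
Degrees (1,1,0) ⇒ d ≤ 1.
Solving with deg f ≤ 1: f(k) = k/6.
Then R = B(k−1)f/C = k*(k + 7)/6, so s_k = R(k)·t_k = -k/(3*k + 18).
s_(k+1) − s_k = -2/(k**2 + 13*k + 42) = t_k.
Telescoping: Σ = s_(7) − s_(0) = -7/39 − (0) = -7/39.

Σ = -7/39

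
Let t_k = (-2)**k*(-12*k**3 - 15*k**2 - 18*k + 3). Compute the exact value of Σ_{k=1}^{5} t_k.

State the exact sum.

Σ = 48960

Ratio r(k) = 2*(-4*k**3 - 17*k**2 - 28*k - 14)/(4*k**3 + 5*k**2 + 6*k - 1).
Factor: A=-2; B=1; C=k**3 + 5*k**2/4 + 3*k/2 - 1/4.
Set up (-2)·f(k+1) − (1)·f(k) − (k**3 + 5*k**2/4 + 3*k/2 - 1/4) = 0.
Bound: deg f ≤ 3.
Solving with deg f ≤ 3: f(k) = -(k - 1)*(4*k**2 + k + 3)/12.
Get s_k = R·t_k = (-2)**k*(4*k**3 - 3*k**2 + 2*k - 3) with R(k) = B(k−1)f(k)/C(k) = -(k - 1)*(4*k**2 + k + 3)/(3*(4*k**3 + 5*k**2 + 6*k - 1)).
s_(k+1) − s_k = (-2)**k*(-12*k**3 - 15*k**2 - 18*k + 3) = t_k.
Telescoping: Σ = s_(6) − s_(1) = 48960 − (0) = 48960.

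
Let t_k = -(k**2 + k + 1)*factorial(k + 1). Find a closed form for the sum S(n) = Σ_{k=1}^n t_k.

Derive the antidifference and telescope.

S(n) = -n*factorial(n + 2)

The ratio is (k + 2)*(k + (k + 1)**2 + 2)/(k**2 + k + 1).
Take A(k)=k + 2, B(k)=1, C(k)=k**2 + k + 1.
Set up (k + 2)·f(k+1) − (1)·f(k) − (k**2 + k + 1) = 0.
deg f ≤ 1 (via 1,0,2).
Solve for f: f(k) = k - 1 (degree 1 ≤ 1).
R(k) = B(k−1)·f(k)/C(k) = (k - 1)/(k**2 + k + 1); s_k = R·t_k = -(k - 1)*factorial(k + 1).
Check: Δs_k = -(k**2 + k + 1)*factorial(k + 1). ✓
Evaluate: s_(n+1) = -n*factorial(n + 2); subtract s_(1) = 0 ⇒ S(n) = -n*factorial(n + 2).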